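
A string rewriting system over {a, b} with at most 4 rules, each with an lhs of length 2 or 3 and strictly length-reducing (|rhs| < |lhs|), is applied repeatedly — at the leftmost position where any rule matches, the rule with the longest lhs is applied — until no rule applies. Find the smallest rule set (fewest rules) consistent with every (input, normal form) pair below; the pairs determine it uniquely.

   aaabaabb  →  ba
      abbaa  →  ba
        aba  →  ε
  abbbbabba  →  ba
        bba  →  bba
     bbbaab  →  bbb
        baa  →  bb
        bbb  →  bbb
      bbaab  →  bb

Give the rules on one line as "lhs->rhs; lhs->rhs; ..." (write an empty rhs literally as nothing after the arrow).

  | aaabaabb => babaabb => babb => ba
  | abbaa => aaa => ba
  | aba => ε
  | abbbbabba => abbabba => aabba => ba

aa->b; aab->; aba->; abb->a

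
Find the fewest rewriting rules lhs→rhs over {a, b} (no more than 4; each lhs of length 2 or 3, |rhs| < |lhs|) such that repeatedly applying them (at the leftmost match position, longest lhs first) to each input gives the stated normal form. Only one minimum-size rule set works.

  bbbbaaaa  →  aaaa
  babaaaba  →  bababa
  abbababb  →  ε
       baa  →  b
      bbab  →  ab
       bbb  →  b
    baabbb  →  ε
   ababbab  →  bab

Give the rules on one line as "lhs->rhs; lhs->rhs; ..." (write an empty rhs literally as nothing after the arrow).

abb->b; baa->b; bb->

  | bbbbaaaa => bbaaaa => aaaa
  | babaaaba => bababa
  | abbababb => bababb => babb => bb => ε
  | baa => b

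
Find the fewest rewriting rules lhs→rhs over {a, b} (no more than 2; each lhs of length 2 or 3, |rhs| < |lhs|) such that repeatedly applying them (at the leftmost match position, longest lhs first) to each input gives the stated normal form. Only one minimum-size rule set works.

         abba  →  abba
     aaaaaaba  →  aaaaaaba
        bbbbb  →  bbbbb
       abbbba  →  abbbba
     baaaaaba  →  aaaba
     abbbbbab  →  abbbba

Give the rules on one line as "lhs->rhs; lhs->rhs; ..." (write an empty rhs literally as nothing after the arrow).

  | abba
  | aaaaaaba
  | bbbbb
  | abbbba

baa->; bab->a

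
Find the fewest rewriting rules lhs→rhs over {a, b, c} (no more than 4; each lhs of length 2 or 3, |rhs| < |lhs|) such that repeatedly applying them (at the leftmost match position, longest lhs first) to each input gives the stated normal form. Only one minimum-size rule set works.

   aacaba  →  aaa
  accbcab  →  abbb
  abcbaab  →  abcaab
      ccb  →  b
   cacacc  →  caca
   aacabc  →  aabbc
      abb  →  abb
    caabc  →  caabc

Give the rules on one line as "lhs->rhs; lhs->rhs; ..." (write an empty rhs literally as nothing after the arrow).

  | aacaba => aabba => aaba => aaa
  | accbcab => abcab => abbb
  | abcbaab => abcaab
  | ccb => b

ba->a; cab->bb; cc->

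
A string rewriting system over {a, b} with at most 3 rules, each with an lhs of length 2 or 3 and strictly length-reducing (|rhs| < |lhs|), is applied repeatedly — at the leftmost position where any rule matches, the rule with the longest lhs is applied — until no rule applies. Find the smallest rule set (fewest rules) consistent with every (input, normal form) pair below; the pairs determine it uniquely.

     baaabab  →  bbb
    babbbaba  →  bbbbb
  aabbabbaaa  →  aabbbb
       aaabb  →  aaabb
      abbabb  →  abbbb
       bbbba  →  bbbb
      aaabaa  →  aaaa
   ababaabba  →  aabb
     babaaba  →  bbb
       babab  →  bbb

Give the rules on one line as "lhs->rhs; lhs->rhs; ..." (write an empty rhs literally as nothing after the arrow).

  | baaabab => baabab => babab => bbab => bbb
  | babbbaba => bbbbaba => bbbbba => bbbbb
  | aabbabbaaa => aabbbbaaa => aabbbbaa => aabbbba => aabbbb
  | aaabb

aba->a; ba->b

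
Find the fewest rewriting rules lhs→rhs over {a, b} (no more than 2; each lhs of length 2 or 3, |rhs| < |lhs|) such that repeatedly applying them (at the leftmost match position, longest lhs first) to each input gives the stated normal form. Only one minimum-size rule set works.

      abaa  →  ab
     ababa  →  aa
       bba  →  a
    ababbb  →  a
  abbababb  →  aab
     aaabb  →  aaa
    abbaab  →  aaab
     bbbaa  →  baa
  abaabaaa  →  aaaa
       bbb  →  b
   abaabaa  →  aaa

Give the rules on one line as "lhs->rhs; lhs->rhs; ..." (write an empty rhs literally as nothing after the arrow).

  | abaa => aba => ab
  | ababa => abba => aa
  | bba => a
  | ababbb => abbbb => abb => a

aba->ab; bb->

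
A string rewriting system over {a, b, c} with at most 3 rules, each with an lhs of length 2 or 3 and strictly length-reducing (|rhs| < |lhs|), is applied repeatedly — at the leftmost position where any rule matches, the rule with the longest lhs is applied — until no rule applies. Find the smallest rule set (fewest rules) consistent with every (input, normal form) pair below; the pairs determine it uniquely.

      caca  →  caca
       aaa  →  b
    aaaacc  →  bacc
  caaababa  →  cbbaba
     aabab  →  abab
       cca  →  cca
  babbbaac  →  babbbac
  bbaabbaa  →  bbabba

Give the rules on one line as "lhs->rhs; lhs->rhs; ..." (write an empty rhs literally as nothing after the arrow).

aa->a; aaa->b

  | caca
  | aaa => b
  | aaaacc => bacc
  | caaababa => cbbaba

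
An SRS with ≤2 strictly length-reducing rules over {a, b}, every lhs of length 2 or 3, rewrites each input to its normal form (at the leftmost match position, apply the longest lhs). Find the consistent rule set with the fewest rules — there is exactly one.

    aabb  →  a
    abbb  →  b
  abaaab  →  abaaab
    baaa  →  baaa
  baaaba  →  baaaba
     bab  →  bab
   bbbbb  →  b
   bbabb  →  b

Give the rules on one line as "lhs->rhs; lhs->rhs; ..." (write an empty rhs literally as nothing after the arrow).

  | aabb => a
  | abbb => b
  | abaaab
  | baaa

abb->; bb->b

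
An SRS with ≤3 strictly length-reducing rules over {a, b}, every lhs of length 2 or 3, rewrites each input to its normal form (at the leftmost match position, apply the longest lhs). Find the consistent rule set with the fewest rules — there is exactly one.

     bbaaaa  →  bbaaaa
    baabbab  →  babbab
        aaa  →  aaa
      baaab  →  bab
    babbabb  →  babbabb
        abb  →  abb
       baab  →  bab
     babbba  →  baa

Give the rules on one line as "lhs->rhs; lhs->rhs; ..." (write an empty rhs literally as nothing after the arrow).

aab->ab; bbb->

  | bbaaaa
  | baabbab => babbab
  | aaa
  | baaab => baab => bab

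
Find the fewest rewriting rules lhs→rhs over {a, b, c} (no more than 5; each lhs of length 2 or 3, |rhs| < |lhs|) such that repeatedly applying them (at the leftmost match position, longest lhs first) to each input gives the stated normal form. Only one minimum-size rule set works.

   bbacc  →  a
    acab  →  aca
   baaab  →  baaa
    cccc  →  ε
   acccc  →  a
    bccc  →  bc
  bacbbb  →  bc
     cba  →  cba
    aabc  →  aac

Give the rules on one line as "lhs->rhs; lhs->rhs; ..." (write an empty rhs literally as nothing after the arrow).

ab->a; acb->c; bb->; cc->

  | bbacc => acc => a
  | acab => aca
  | baaab => baaa
  | cccc => cc => ε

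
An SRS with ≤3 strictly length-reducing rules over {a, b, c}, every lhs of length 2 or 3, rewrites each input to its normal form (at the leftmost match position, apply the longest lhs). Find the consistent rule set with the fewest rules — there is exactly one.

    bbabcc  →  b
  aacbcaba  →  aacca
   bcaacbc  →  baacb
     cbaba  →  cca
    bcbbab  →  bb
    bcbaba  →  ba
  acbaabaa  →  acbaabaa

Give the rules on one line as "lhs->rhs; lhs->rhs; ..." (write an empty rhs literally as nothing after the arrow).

  | bbabcc => bccc => bcc => bc => b
  | aacbcaba => aacbaba => aacca
  | bcaacbc => baacbc => baacb
  | cbaba => cca

bab->c; bc->b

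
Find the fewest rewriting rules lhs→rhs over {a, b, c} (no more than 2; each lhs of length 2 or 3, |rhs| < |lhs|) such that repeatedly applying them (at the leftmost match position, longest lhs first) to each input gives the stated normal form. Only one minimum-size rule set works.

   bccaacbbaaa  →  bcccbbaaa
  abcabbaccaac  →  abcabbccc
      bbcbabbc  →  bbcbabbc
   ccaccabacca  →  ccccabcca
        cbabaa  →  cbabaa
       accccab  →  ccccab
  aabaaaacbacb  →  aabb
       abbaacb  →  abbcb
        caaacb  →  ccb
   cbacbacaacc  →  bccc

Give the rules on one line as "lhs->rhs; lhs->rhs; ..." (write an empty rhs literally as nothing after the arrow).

  | bccaacbbaaa => bccacbbaaa => bcccbbaaa
  | abcabbaccaac => abcabbccaac => abcabbccac => abcabbccc
  | bbcbabbc
  | ccaccabacca => ccccabacca => ccccabcca

ac->c; cbc->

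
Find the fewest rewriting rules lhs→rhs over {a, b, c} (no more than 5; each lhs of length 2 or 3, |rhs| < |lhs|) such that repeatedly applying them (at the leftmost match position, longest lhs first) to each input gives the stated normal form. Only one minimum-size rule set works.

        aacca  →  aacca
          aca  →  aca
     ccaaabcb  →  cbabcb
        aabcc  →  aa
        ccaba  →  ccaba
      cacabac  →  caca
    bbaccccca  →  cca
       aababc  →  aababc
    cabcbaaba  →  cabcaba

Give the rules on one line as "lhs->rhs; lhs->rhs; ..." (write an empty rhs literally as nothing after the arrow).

  | aacca
  | aca
  | ccaaabcb => cbabcb
  | aabcc => aa

baa->a; bac->; bcc->; caa->b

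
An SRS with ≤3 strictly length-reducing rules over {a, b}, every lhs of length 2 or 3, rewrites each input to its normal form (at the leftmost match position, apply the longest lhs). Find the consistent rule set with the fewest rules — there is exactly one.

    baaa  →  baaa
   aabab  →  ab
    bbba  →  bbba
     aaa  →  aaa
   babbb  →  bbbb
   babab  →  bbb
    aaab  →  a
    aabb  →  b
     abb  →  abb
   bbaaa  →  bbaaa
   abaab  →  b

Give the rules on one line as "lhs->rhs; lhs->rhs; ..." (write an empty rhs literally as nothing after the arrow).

aab->; aba->ba; bab->bb

  | baaa
  | aabab => ab
  | bbba
  | aaa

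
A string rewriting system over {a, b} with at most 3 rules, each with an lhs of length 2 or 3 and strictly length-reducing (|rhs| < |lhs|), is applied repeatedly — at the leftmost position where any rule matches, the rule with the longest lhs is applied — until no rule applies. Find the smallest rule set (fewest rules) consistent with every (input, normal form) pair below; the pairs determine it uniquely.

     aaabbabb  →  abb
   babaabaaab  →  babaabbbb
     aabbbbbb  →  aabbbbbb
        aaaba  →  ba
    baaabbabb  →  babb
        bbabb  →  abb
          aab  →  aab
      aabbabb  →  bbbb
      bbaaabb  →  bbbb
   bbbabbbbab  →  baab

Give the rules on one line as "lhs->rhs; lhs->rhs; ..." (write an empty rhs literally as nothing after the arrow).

  | aaabbabb => bbbbabb => bbabb => abb
  | babaabaaab => babaabbbb
  | aabbbbbb
  | aaaba => bbba => ba

aaa->bb; bba->a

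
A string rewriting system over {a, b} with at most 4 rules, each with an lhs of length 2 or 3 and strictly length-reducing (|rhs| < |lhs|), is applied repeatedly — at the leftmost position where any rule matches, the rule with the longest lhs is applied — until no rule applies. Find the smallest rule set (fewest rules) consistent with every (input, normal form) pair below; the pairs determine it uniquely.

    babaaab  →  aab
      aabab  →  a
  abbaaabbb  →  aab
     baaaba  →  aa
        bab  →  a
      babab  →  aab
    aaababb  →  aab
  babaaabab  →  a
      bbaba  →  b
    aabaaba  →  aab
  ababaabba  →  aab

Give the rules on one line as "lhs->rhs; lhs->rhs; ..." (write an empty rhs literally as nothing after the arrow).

aaa->a; ba->; baa->b; bab->a

  | babaaab => aaaab => aab
  | aabab => aaa => a
  | abbaaabbb => abbabbb => ababb => aab
  | baaaba => baba => aa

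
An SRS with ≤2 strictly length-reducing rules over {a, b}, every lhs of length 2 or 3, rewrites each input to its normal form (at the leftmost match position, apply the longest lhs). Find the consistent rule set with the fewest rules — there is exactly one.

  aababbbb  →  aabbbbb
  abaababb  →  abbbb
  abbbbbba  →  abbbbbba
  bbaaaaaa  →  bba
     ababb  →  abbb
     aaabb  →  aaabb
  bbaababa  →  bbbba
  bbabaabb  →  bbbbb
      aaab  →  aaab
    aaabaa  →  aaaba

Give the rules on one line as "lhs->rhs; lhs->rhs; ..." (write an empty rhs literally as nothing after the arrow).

  | aababbbb => aabbbbb
  | abaababb => abababb => abbabb => abbbb
  | abbbbbba
  | bbaaaaaa => bbaaaaa => bbaaaa => bbaaa => bbaa => bba

baa->ba; bab->bb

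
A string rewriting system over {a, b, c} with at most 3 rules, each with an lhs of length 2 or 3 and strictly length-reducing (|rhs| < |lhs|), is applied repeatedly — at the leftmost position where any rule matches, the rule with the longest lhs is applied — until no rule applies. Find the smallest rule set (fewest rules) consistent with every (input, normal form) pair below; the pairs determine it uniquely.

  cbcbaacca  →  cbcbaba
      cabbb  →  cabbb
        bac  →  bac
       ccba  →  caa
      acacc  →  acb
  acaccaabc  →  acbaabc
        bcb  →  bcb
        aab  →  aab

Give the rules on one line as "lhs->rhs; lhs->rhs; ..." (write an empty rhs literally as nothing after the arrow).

acc->b; ccb->ca

  | cbcbaacca => cbcbaba
  | cabbb
  | bac
  | ccba => caa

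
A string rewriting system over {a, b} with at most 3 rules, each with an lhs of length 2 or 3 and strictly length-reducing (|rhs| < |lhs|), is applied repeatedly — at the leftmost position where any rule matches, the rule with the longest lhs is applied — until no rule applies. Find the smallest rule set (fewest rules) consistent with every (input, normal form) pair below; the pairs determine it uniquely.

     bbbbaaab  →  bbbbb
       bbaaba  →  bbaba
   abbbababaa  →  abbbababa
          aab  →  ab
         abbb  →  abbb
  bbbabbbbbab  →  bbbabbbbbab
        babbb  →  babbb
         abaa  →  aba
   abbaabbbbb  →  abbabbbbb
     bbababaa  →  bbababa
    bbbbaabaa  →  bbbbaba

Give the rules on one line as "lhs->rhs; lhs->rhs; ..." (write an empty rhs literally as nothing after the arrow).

aa->a; aaa->

  | bbbbaaab => bbbbb
  | bbaaba => bbaba
  | abbbababaa => abbbababa
  | aab => ab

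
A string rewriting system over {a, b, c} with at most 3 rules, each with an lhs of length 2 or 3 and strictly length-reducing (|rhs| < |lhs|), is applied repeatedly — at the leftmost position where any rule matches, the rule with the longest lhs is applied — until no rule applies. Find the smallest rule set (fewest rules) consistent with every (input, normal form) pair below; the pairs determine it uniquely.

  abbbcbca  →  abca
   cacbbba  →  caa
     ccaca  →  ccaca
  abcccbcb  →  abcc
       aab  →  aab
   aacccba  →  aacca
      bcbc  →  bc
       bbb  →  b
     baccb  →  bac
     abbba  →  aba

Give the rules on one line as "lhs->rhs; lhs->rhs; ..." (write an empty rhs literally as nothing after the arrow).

  | abbbcbca => abcbca => abca
  | cacbbba => cabba => caa
  | ccaca
  | abcccbcb => abcccb => abcc

bb->; cb->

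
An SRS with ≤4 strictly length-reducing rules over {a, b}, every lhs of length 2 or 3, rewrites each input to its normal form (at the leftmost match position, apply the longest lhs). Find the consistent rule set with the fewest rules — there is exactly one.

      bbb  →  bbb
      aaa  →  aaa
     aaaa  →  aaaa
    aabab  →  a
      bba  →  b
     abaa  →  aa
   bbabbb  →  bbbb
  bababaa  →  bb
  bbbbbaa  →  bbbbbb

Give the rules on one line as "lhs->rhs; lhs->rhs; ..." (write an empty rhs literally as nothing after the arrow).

ab->; ba->; baa->bb

  | bbb
  | aaa
  | aaaa
  | aabab => aab => a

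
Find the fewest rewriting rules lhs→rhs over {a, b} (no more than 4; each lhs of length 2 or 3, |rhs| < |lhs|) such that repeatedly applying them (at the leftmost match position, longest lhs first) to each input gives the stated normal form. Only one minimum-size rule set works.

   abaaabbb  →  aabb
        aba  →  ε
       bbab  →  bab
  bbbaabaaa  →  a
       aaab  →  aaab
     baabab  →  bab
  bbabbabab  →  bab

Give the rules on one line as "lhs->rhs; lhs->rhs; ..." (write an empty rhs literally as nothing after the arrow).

aba->; baa->; bba->ba; bbb->bb

  | abaaabbb => aabbb => aabb
  | aba => ε
  | bbab => bab
  | bbbaabaaa => bbaabaaa => baabaaa => baaa => a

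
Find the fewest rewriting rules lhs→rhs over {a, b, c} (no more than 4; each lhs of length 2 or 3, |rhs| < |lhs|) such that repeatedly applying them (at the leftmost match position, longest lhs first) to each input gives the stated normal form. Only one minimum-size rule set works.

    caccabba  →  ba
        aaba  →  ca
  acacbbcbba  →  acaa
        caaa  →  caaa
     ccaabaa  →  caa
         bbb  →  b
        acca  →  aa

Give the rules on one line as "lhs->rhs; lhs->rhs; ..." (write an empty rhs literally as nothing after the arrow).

aab->c; bb->; cc->

  | caccabba => caabba => ccba => ba
  | aaba => ca
  | acacbbcbba => acaccbba => acabba => acaa
  | caaa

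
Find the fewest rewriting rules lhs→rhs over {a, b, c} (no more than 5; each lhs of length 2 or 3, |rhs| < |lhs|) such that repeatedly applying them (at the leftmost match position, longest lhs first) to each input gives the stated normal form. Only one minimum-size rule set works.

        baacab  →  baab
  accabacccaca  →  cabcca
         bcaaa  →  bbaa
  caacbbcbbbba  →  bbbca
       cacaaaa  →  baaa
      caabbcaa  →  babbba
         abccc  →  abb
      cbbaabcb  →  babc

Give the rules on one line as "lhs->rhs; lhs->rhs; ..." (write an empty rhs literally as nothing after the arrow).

ac->; caa->ba; cb->c; ccc->b

  | baacab => baab
  | accabacccaca => cabacccaca => cabccaca => cabcca
  | bcaaa => bbaa
  | caacbbcbbbba => bacbbcbbbba => bbbcbbbba => bbbcbbba => bbbcbba => bbbcba => bbbca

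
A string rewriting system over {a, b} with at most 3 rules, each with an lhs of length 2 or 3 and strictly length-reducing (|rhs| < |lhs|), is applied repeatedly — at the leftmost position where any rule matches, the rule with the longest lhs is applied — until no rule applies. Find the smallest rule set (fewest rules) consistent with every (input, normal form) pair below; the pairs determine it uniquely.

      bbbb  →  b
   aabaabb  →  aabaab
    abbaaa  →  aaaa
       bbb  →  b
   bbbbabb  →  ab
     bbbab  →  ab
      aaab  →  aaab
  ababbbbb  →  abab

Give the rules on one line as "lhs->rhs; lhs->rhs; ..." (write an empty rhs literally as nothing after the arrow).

bb->b; bba->a

  | bbbb => bbb => bb => b
  | aabaabb => aabaab
  | abbaaa => aaaa
  | bbb => bb => b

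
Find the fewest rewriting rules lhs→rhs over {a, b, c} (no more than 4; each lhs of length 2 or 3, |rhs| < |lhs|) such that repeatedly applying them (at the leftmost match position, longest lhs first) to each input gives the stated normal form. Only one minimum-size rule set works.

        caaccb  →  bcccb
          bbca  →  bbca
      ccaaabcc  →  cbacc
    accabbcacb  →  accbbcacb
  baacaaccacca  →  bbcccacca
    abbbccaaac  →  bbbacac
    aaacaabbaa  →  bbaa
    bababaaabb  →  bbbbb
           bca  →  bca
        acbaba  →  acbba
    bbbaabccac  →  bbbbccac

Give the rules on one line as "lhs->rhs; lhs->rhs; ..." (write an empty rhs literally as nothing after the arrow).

ab->b; bcb->ba; caa->bc

  | caaccb => bcccb
  | bbca
  | ccaaabcc => cbcabcc => cbcbcc => cbacc
  | accabbcacb => accbbcacb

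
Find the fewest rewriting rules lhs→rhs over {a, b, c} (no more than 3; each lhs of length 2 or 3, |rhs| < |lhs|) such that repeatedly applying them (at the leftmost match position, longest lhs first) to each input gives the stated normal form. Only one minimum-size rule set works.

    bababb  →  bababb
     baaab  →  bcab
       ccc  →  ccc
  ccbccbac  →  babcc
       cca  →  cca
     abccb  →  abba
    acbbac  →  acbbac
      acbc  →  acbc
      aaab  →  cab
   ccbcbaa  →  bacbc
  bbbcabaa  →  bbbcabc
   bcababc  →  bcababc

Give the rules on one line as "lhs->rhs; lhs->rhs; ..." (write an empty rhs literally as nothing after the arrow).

aa->c; ccb->ba

  | bababb
  | baaab => bcab
  | ccc
  | ccbccbac => baccbac => babaac => babcc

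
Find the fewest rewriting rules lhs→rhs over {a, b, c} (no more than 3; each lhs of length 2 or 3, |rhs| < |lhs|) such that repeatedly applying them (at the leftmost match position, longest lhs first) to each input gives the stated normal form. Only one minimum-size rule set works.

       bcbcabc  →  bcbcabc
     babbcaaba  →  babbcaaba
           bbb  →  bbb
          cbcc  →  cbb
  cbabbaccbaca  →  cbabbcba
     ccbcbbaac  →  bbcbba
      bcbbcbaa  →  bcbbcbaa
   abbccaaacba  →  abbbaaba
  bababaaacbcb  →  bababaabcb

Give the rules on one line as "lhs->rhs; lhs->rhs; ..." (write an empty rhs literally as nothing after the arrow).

  | bcbcabc
  | babbcaaba
  | bbb
  | cbcc => cbb

ac->; cc->b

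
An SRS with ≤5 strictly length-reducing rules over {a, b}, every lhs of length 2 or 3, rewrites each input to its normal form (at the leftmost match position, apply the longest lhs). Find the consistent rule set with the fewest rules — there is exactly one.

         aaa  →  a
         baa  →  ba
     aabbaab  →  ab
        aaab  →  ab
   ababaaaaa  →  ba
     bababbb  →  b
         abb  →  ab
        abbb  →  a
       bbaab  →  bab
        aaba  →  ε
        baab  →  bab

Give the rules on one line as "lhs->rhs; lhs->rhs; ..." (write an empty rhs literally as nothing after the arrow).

  | aaa => aa => a
  | baa => ba
  | aabbaab => abbaab => abaab => ab
  | aaab => aab => ab

aa->a; aba->; bb->b; bbb->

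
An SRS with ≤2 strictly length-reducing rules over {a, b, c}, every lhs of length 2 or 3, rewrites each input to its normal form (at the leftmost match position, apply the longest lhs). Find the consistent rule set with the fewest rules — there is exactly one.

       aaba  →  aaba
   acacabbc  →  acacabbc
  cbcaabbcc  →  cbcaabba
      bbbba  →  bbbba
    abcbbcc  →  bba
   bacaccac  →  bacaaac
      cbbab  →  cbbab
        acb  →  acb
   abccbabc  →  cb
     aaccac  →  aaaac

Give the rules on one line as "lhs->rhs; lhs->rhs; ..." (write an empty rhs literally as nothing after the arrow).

abc->; cc->a

  | aaba
  | acacabbc
  | cbcaabbcc => cbcaabba
  | bbbba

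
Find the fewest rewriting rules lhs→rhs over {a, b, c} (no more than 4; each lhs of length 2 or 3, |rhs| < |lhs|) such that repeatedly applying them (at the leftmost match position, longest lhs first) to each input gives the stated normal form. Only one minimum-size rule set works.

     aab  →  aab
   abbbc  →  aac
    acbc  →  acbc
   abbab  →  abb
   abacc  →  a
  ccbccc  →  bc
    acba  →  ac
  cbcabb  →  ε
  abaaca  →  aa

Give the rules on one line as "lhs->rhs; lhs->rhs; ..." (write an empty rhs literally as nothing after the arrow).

  | aab
  | abbbc => aac
  | acbc
  | abbab => abb

ba->; bbb->a; ca->; cc->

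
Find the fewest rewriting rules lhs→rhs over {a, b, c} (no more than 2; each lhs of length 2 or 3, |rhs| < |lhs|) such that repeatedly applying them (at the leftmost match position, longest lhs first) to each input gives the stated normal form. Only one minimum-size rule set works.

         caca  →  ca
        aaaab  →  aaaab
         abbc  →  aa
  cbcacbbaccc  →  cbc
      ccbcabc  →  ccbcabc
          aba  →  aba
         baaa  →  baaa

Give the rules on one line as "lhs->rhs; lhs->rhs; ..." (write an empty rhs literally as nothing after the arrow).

ac->; bbc->a

  | caca => ca
  | aaaab
  | abbc => aa
  | cbcacbbaccc => cbcbbaccc => cbcbbcc => cbcac => cbc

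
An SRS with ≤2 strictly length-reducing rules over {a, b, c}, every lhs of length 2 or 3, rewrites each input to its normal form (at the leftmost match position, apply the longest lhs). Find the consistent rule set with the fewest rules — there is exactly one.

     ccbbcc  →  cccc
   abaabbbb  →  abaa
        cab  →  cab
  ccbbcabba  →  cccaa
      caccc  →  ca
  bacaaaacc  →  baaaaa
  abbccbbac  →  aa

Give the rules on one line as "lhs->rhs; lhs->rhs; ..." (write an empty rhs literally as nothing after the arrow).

ac->a; bb->

  | ccbbcc => cccc
  | abaabbbb => abaabb => abaa
  | cab
  | ccbbcabba => cccabba => cccaa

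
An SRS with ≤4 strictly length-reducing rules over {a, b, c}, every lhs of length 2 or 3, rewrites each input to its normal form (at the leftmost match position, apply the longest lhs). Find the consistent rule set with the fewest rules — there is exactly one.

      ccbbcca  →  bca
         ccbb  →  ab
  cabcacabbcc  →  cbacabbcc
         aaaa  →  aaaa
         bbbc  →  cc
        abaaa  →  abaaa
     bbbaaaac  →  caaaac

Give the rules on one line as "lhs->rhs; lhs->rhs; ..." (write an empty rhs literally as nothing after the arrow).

  | ccbbcca => abcca => bca
  | ccbb => ab
  | cabcacabbcc => cbacabbcc
  | aaaa

abc->b; bbb->c; ccb->a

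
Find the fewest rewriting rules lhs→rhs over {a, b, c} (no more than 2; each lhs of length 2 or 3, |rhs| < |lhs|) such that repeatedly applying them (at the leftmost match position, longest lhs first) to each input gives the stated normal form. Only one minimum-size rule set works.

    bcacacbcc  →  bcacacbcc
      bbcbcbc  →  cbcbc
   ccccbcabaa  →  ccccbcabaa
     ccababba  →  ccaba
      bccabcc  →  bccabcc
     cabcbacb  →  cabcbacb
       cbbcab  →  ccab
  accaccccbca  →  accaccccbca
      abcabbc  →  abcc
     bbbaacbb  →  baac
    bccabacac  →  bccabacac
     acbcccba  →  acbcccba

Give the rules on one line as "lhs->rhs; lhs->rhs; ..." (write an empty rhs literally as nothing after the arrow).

abb->; bb->

  | bcacacbcc
  | bbcbcbc => cbcbc
  | ccccbcabaa
  | ccababba => ccaba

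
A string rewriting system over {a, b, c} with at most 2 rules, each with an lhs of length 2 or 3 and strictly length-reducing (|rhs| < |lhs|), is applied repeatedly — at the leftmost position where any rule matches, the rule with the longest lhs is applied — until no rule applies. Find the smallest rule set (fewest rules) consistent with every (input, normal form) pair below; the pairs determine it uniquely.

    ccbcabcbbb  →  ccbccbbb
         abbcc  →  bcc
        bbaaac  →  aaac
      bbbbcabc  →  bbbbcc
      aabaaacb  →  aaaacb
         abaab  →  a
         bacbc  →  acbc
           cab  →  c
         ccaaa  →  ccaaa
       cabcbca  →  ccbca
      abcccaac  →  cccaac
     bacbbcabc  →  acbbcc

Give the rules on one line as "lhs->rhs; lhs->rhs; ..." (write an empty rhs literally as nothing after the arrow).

ab->; ba->a

  | ccbcabcbbb => ccbccbbb
  | abbcc => bcc
  | bbaaac => baaac => aaac
  | bbbbcabc => bbbbcc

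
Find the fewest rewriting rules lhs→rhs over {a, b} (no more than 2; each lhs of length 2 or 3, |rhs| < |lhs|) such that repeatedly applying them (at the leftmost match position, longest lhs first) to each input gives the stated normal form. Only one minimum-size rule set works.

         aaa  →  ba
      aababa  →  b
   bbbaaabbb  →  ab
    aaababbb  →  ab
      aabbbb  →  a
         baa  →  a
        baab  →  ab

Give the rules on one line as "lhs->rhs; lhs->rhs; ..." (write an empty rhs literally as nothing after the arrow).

  | aaa => ba
  | aababa => bbaba => aaba => bba => aa => b
  | bbbaaabbb => abaaabbb => abbabbb => aaabbb => babbb => baab => bbb => ab
  | aaababbb => bababbb => babaab => babbb => baab => bbb => ab

aa->b; bb->a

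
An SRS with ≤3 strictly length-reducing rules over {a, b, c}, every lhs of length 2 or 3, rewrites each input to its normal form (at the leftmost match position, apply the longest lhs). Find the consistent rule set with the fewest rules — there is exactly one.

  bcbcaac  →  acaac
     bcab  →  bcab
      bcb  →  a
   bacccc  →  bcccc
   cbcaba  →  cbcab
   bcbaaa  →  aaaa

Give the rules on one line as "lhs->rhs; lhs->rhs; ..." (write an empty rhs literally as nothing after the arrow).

ba->b; bcb->a

  | bcbcaac => acaac
  | bcab
  | bcb => a
  | bacccc => bcccc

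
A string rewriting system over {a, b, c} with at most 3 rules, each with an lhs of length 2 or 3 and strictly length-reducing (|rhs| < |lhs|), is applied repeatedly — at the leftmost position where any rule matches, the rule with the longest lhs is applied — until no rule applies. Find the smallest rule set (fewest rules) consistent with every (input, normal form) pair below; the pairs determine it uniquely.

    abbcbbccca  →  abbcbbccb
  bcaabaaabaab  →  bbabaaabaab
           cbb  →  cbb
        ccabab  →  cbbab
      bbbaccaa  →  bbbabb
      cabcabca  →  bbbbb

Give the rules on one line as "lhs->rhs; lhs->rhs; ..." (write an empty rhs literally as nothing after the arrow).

  | abbcbbccca => abbcbbccb
  | bcaabaaabaab => bbabaaabaab
  | cbb
  | ccabab => cbbab

ca->b; cba->bb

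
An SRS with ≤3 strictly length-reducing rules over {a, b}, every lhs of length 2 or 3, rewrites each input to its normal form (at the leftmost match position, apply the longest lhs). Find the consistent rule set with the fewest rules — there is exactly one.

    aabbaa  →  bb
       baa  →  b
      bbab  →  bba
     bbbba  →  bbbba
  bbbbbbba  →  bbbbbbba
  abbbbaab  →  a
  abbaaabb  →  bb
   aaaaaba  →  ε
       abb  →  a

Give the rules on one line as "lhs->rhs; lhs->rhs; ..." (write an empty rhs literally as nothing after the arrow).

aa->; ab->a

  | aabbaa => bbaa => bb
  | baa => b
  | bbab => bba
  | bbbba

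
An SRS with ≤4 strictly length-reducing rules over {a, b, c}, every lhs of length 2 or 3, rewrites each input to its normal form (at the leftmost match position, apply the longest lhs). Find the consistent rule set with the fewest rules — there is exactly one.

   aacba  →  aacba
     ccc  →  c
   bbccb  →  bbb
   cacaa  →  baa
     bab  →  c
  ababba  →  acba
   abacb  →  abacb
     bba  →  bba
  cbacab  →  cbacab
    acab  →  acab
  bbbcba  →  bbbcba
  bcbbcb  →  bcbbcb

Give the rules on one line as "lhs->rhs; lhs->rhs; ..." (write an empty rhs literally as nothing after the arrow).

  | aacba
  | ccc => c
  | bbccb => bbb
  | cacaa => baa

bab->c; cac->b; cc->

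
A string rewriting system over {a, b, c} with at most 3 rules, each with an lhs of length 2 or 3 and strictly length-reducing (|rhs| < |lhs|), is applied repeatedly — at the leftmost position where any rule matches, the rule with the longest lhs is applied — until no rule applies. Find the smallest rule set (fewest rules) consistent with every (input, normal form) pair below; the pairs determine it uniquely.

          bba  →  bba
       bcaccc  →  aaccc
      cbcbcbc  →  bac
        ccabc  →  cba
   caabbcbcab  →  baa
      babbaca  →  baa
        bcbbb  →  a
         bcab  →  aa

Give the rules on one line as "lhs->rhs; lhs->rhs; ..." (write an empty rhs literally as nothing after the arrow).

ab->a; bc->a; ca->b

  | bba
  | bcaccc => aaccc
  | cbcbcbc => cabcbc => bbcbc => babc => bac
  | ccabc => cbbc => cba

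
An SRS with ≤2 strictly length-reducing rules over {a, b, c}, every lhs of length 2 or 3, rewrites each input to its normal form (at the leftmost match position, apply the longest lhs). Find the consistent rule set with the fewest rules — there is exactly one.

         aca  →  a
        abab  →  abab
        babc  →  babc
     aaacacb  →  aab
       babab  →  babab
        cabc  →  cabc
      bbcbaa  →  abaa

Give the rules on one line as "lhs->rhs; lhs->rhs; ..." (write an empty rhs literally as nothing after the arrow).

  | aca => a
  | abab
  | babc
  | aaacacb => aaacb => aab

ac->; bbc->a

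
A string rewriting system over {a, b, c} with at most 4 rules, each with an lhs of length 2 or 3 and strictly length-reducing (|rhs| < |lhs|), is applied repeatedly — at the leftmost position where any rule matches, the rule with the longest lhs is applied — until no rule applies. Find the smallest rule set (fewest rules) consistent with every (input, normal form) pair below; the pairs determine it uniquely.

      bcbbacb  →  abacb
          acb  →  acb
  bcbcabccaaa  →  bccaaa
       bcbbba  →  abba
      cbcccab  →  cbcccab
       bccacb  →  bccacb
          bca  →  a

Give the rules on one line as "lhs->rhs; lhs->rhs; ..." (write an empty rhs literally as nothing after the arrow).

  | bcbbacb => abacb
  | acb
  | bcbcabccaaa => acabccaaa => bccaaa
  | bcbbba => abba

aca->; bca->a; bcb->a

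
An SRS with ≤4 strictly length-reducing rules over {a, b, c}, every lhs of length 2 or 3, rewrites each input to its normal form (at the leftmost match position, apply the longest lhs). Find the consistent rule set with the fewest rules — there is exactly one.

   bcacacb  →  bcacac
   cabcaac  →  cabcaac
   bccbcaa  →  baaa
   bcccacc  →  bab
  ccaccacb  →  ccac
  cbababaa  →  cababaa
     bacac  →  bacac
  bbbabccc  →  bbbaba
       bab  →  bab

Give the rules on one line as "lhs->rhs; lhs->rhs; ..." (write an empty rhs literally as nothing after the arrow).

  | bcacacb => bcacac
  | cabcaac
  | bccbcaa => bcccaa => baaa
  | bcccacc => baacc => bab

acc->b; cb->c; ccc->a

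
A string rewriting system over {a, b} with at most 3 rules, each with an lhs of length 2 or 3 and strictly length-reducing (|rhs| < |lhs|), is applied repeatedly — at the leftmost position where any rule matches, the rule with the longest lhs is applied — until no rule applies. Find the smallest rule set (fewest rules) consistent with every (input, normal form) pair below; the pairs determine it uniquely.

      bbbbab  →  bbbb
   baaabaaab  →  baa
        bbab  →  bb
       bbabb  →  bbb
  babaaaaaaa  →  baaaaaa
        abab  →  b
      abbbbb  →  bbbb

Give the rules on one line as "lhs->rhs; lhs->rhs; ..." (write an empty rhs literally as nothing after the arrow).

aab->; ab->; aba->

  | bbbbab => bbbb
  | baaabaaab => baaaab => baa
  | bbab => bb
  | bbabb => bbb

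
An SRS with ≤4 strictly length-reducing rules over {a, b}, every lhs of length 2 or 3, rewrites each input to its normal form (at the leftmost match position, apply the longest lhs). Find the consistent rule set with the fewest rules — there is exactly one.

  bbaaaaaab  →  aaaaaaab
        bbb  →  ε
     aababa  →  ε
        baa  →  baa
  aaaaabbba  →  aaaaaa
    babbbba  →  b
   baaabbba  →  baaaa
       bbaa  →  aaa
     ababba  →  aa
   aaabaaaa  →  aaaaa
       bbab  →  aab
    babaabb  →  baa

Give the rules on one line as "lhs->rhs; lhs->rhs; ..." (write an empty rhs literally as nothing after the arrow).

  | bbaaaaaab => aaaaaaab
  | bbb => ε
  | aababa => aba => ε
  | baa

aba->; bb->a; bbb->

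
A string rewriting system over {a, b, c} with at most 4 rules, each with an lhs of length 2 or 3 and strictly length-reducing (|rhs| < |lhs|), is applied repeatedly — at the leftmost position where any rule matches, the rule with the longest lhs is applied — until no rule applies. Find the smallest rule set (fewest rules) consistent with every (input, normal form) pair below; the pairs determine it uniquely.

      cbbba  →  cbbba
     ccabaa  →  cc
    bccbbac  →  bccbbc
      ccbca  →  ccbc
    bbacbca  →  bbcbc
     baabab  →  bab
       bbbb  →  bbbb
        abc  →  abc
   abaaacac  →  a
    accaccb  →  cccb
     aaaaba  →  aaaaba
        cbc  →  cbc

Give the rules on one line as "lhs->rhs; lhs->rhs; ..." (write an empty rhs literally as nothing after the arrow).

  | cbbba
  | ccabaa => ccbaa => cc
  | bccbbac => bccbbc
  | ccbca => ccbc

ac->; baa->; bac->bc; ca->c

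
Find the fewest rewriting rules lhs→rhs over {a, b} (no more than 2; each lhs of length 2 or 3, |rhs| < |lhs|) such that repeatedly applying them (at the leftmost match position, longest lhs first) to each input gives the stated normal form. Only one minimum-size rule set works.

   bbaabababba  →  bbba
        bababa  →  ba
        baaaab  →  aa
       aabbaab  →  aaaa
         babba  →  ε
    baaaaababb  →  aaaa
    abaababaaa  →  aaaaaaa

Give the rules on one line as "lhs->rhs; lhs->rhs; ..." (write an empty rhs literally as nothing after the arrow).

  | bbaabababba => bbababba => bbaabba => bbba
  | bababa => baaba => ba
  | baaaab => aab => aa
  | aabbaab => aabaab => aaaab => aaaa

ab->a; baa->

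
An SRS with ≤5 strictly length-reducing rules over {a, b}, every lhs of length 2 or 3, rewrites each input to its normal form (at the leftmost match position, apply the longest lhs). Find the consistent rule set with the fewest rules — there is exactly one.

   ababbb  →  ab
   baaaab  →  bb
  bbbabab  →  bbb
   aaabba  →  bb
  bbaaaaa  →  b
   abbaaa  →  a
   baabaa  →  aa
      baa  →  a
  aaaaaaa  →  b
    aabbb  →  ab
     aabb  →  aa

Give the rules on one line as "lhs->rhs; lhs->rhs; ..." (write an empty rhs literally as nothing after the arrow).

aaa->b; aab->ab; abb->aa; ba->

  | ababbb => abbb => aab => ab
  | baaaab => aaab => bb
  | bbbabab => bbbab => bbb
  | aaabba => bbba => bb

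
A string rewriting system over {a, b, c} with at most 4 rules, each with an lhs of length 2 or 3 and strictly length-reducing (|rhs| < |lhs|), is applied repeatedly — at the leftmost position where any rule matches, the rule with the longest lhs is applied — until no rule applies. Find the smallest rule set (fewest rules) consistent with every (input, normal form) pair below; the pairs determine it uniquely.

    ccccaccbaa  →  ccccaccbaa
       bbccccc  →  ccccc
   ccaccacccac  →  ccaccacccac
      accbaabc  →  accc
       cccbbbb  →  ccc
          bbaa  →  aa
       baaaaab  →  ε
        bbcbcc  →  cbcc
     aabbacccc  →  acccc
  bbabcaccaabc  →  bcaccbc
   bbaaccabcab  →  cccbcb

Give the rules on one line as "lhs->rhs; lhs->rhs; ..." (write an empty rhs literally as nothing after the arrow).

aac->cc; ab->b; bb->

  | ccccaccbaa
  | bbccccc => ccccc
  | ccaccacccac
  | accbaabc => accbabc => accbbc => accc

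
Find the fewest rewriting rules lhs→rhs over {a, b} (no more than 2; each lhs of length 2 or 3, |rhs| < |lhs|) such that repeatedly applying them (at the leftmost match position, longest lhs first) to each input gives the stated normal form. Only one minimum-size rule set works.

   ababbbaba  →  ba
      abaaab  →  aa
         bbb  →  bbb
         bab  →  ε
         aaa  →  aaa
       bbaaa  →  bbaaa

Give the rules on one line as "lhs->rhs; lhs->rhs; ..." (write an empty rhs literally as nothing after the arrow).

ab->; bab->

  | ababbbaba => abbbaba => bbaba => ba
  | abaaab => aaab => aa
  | bbb
  | bab => ε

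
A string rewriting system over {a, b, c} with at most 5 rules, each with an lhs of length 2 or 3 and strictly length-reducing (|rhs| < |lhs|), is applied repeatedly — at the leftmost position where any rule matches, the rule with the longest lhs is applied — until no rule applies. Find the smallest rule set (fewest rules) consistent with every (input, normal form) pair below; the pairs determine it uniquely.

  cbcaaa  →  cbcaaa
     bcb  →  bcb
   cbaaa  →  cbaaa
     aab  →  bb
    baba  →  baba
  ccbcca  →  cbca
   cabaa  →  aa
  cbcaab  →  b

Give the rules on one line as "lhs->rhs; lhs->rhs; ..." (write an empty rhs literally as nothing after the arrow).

aab->bb; cab->; cbb->b; cc->c

  | cbcaaa
  | bcb
  | cbaaa
  | aab => bb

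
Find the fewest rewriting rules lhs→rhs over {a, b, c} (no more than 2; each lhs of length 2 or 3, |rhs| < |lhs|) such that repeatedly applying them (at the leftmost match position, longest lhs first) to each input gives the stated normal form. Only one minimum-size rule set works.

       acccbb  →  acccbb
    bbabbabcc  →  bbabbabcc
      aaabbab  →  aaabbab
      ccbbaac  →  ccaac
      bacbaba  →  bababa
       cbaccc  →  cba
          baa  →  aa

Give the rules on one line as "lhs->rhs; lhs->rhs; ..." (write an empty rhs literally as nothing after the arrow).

baa->aa; bac->ba

  | acccbb
  | bbabbabcc
  | aaabbab
  | ccbbaac => ccbaac => ccaac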